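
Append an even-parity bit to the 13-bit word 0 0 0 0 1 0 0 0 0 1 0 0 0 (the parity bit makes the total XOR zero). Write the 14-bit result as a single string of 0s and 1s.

XOR of the 13 data bits: 0⊕0⊕0⊕0⊕1⊕0⊕0⊕0⊕0⊕1⊕0⊕0⊕0 = 0
Parity bit = 0 (so all 14 bits XOR to 0).

00001000010000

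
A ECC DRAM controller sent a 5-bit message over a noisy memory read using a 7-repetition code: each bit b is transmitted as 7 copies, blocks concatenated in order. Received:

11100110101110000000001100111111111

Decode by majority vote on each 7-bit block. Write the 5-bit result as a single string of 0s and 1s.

Block 1 (1110011): 5 ones → 1
Block 2 (0101110): 4 ones → 1
Block 3 (0000000): 0 ones → 0
Block 4 (0110011): 4 ones → 1
Block 5 (1111111): 7 ones → 1

11011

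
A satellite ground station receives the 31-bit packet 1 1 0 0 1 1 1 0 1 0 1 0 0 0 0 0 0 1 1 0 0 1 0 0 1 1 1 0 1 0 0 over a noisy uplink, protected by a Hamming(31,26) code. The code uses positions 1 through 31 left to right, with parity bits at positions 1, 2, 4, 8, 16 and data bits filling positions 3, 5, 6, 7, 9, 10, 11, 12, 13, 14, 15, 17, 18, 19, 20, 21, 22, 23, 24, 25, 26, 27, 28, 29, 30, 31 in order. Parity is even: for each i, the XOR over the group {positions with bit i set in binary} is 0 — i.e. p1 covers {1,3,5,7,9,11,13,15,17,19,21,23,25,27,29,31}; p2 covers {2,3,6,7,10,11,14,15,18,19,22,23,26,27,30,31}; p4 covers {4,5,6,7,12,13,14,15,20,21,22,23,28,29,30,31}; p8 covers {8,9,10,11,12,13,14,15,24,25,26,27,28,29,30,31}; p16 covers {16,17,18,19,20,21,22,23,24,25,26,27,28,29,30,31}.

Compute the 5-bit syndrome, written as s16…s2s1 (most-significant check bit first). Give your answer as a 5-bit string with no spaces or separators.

s1 (pos 1,3,5,7,9,11,13,15,17,19,21,23,25,27,29,31): 1⊕0⊕1⊕1⊕1⊕1⊕0⊕0⊕0⊕1⊕0⊕0⊕1⊕1⊕1⊕0 = 1
s2 (pos 2,3,6,7,10,11,14,15,18,19,22,23,26,27,30,31): 1⊕0⊕1⊕1⊕0⊕1⊕0⊕0⊕1⊕1⊕1⊕0⊕1⊕1⊕0⊕0 = 1
s4 (pos 4,5,6,7,12,13,14,15,20,21,22,23,28,29,30,31): 0⊕1⊕1⊕1⊕0⊕0⊕0⊕0⊕0⊕0⊕1⊕0⊕0⊕1⊕0⊕0 = 1
s8 (pos 8,9,10,11,12,13,14,15,24,25,26,27,28,29,30,31): 0⊕1⊕0⊕1⊕0⊕0⊕0⊕0⊕0⊕1⊕1⊕1⊕0⊕1⊕0⊕0 = 0
s16 (pos 16,17,18,19,20,21,22,23,24,25,26,27,28,29,30,31): 0⊕0⊕1⊕1⊕0⊕0⊕1⊕0⊕0⊕1⊕1⊕1⊕0⊕1⊕0⊕0 = 1
Syndrome s16…s1 = 10111 → error at position 23.

10111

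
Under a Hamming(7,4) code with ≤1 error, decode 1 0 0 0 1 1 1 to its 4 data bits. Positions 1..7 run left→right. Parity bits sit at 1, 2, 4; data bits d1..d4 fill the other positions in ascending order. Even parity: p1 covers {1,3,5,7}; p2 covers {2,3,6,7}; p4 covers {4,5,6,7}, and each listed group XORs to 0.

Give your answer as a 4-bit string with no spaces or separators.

s1 (pos 1,3,5,7): 1⊕0⊕1⊕1 = 1
s2 (pos 2,3,6,7): 0⊕0⊕1⊕1 = 0
s4 (pos 4,5,6,7): 0⊕1⊕1⊕1 = 1
Syndrome s4…s1 = 101 → error at position 5.
Flip position 5: 1000111 → 1000011
Read data bits from positions 3,5,6,7: 0011

0011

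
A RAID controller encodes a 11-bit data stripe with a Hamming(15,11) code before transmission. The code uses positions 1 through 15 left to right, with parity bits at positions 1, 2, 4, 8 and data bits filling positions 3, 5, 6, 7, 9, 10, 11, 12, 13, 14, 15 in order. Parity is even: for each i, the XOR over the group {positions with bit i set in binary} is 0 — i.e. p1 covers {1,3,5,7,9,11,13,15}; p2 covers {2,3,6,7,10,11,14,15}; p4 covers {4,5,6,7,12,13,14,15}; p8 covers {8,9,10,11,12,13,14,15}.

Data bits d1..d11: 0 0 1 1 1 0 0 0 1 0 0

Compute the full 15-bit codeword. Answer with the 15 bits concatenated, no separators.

Place data at non-parity positions: p1 p2 0 p4 0 1 1 p8 1 0 0 0 1 0 0
p1 (pos 1,3,5,7,9,11,13,15): XOR of data positions = 0⊕0⊕1⊕1⊕0⊕1⊕0 = 1
p2 (pos 2,3,6,7,10,11,14,15): XOR of data positions = 0⊕1⊕1⊕0⊕0⊕0⊕0 = 0
p4 (pos 4,5,6,7,12,13,14,15): XOR of data positions = 0⊕1⊕1⊕0⊕1⊕0⊕0 = 1
p8 (pos 8,9,10,11,12,13,14,15): XOR of data positions = 1⊕0⊕0⊕0⊕1⊕0⊕0 = 0
Codeword: 100101101000100

100101101000100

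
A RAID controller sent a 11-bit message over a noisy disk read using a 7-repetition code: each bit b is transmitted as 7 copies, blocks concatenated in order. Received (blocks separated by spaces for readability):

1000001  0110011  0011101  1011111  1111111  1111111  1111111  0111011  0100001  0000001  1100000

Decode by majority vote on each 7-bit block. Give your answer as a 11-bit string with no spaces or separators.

Block 1 (1000001): 2 ones → 0
Block 2 (0110011): 4 ones → 1
Block 3 (0011101): 4 ones → 1
Block 4 (1011111): 6 ones → 1
Block 5 (1111111): 7 ones → 1
Block 6 (1111111): 7 ones → 1
Block 7 (1111111): 7 ones → 1
Block 8 (0111011): 5 ones → 1
Block 9 (0100001): 2 ones → 0
Block 10 (0000001): 1 one → 0
Block 11 (1100000): 2 ones → 0

01111111000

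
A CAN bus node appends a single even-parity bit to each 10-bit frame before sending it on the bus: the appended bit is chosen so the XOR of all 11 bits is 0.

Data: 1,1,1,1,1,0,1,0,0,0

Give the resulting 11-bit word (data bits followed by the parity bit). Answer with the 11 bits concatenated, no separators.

11111010000

XOR of the 10 data bits: 1⊕1⊕1⊕1⊕1⊕0⊕1⊕0⊕0⊕0 = 0
Parity bit = 0 (so all 11 bits XOR to 0).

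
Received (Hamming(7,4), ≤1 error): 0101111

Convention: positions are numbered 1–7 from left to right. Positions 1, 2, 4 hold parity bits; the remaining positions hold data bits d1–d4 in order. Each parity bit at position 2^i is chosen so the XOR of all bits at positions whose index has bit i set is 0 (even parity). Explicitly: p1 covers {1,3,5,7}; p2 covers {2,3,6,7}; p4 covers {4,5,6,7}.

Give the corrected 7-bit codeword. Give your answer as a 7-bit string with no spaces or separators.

0001111

s1 (pos 1,3,5,7): 0⊕0⊕1⊕1 = 0
s2 (pos 2,3,6,7): 1⊕0⊕1⊕1 = 1
s4 (pos 4,5,6,7): 1⊕1⊕1⊕1 = 0
Syndrome s4…s1 = 010 → error at position 2.
Flip position 2: 0101111 → 0001111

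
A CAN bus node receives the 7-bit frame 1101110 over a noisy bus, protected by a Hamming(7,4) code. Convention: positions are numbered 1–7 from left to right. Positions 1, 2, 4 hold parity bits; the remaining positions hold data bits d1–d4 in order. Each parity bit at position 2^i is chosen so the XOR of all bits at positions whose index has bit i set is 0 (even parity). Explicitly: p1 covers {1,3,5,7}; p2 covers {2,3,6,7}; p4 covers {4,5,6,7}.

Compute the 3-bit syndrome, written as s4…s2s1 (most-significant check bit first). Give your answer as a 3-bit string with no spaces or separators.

100

s1 (pos 1,3,5,7): 1⊕0⊕1⊕0 = 0
s2 (pos 2,3,6,7): 1⊕0⊕1⊕0 = 0
s4 (pos 4,5,6,7): 1⊕1⊕1⊕0 = 1
Syndrome s4…s1 = 100 → error at position 4.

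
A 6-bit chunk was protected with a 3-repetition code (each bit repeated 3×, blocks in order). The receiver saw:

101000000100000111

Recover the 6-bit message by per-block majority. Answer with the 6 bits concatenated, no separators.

100001

Block 1 (101): 2 ones → 1
Block 2 (000): 0 ones → 0
Block 3 (000): 0 ones → 0
Block 4 (100): 1 one → 0
Block 5 (000): 0 ones → 0
Block 6 (111): 3 ones → 1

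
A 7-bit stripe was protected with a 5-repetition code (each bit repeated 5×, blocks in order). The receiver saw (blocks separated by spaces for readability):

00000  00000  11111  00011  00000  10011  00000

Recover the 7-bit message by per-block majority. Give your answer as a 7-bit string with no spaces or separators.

Block 1 (00000): 0 ones → 0
Block 2 (00000): 0 ones → 0
Block 3 (11111): 5 ones → 1
Block 4 (00011): 2 ones → 0
Block 5 (00000): 0 ones → 0
Block 6 (10011): 3 ones → 1
Block 7 (00000): 0 ones → 0

0010010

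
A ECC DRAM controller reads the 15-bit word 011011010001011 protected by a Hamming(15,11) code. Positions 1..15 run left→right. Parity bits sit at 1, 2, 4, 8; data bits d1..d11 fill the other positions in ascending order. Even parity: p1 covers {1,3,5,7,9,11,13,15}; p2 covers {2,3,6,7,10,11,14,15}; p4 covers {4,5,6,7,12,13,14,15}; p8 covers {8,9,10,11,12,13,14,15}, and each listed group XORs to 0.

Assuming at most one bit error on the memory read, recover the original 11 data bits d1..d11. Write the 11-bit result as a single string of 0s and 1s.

11110001011

s1 (pos 1,3,5,7,9,11,13,15): 0⊕1⊕1⊕0⊕0⊕0⊕0⊕1 = 1
s2 (pos 2,3,6,7,10,11,14,15): 1⊕1⊕1⊕0⊕0⊕0⊕1⊕1 = 1
s4 (pos 4,5,6,7,12,13,14,15): 0⊕1⊕1⊕0⊕1⊕0⊕1⊕1 = 1
s8 (pos 8,9,10,11,12,13,14,15): 1⊕0⊕0⊕0⊕1⊕0⊕1⊕1 = 0
Syndrome s8…s1 = 0111 → error at position 7.
Flip position 7: 011011010001011 → 011011110001011
Read data bits from positions 3,5,6,7,9,10,11,12,13,14,15: 11110001011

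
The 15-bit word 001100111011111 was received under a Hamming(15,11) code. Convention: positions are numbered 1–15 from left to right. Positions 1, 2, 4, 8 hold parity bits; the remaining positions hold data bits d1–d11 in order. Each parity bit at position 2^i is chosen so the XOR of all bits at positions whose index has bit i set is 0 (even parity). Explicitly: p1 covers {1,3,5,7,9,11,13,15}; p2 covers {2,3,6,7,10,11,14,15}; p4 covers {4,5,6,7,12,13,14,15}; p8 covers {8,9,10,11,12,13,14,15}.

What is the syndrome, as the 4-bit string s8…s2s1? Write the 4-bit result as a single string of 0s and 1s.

1010

s1 (pos 1,3,5,7,9,11,13,15): 0⊕1⊕0⊕1⊕1⊕1⊕1⊕1 = 0
s2 (pos 2,3,6,7,10,11,14,15): 0⊕1⊕0⊕1⊕0⊕1⊕1⊕1 = 1
s4 (pos 4,5,6,7,12,13,14,15): 1⊕0⊕0⊕1⊕1⊕1⊕1⊕1 = 0
s8 (pos 8,9,10,11,12,13,14,15): 1⊕1⊕0⊕1⊕1⊕1⊕1⊕1 = 1
Syndrome s8…s1 = 1010 → error at position 10.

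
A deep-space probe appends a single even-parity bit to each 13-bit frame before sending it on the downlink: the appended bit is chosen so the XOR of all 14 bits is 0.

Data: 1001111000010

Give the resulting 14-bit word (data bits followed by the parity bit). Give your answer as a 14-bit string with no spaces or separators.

10011110000100

XOR of the 13 data bits: 1⊕0⊕0⊕1⊕1⊕1⊕1⊕0⊕0⊕0⊕0⊕1⊕0 = 0
Parity bit = 0 (so all 14 bits XOR to 0).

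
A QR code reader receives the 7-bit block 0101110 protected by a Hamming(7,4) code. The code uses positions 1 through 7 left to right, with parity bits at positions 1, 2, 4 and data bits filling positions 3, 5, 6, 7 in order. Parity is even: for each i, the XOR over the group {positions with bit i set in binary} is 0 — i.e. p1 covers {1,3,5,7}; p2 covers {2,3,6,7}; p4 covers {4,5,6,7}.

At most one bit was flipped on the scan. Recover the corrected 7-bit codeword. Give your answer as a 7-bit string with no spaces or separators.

0101010

s1 (pos 1,3,5,7): 0⊕0⊕1⊕0 = 1
s2 (pos 2,3,6,7): 1⊕0⊕1⊕0 = 0
s4 (pos 4,5,6,7): 1⊕1⊕1⊕0 = 1
Syndrome s4…s1 = 101 → error at position 5.
Flip position 5: 0101110 → 0101010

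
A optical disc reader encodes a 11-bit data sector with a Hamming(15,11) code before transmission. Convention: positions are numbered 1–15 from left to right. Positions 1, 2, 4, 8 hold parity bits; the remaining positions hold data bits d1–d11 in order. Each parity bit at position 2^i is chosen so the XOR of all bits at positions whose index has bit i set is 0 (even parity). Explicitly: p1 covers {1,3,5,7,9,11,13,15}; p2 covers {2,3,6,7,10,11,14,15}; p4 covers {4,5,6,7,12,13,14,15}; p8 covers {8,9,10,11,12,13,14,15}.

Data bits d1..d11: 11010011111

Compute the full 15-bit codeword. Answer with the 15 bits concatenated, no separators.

011010110011111

Place data at non-parity positions: p1 p2 1 p4 1 0 1 p8 0 0 1 1 1 1 1
p1 (pos 1,3,5,7,9,11,13,15): XOR of data positions = 1⊕1⊕1⊕0⊕1⊕1⊕1 = 0
p2 (pos 2,3,6,7,10,11,14,15): XOR of data positions = 1⊕0⊕1⊕0⊕1⊕1⊕1 = 1
p4 (pos 4,5,6,7,12,13,14,15): XOR of data positions = 1⊕0⊕1⊕1⊕1⊕1⊕1 = 0
p8 (pos 8,9,10,11,12,13,14,15): XOR of data positions = 0⊕0⊕1⊕1⊕1⊕1⊕1 = 1
Codeword: 011010110011111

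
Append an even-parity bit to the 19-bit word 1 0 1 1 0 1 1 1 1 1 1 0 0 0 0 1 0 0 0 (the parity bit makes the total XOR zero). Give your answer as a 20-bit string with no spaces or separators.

10110111111000010000

XOR of the 19 data bits: 1⊕0⊕1⊕1⊕0⊕1⊕1⊕1⊕1⊕1⊕1⊕0⊕0⊕0⊕0⊕1⊕0⊕0⊕0 = 0
Parity bit = 0 (so all 20 bits XOR to 0).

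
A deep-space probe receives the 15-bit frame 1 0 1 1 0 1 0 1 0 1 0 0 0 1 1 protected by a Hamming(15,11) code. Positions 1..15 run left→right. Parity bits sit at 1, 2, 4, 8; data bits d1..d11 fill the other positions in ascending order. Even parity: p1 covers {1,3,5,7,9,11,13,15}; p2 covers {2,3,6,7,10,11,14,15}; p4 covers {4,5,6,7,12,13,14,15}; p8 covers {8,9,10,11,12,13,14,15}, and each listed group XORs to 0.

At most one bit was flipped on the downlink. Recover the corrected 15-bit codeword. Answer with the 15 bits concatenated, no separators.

s1 (pos 1,3,5,7,9,11,13,15): 1⊕1⊕0⊕0⊕0⊕0⊕0⊕1 = 1
s2 (pos 2,3,6,7,10,11,14,15): 0⊕1⊕1⊕0⊕1⊕0⊕1⊕1 = 1
s4 (pos 4,5,6,7,12,13,14,15): 1⊕0⊕1⊕0⊕0⊕0⊕1⊕1 = 0
s8 (pos 8,9,10,11,12,13,14,15): 1⊕0⊕1⊕0⊕0⊕0⊕1⊕1 = 0
Syndrome s8…s1 = 0011 → error at position 3.
Flip position 3: 101101010100011 → 100101010100011

100101010100011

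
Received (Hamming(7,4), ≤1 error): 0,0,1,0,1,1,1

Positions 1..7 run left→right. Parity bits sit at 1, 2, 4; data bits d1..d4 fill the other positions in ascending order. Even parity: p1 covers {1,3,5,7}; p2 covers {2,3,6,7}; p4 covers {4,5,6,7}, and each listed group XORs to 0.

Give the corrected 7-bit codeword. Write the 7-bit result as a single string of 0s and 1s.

s1 (pos 1,3,5,7): 0⊕1⊕1⊕1 = 1
s2 (pos 2,3,6,7): 0⊕1⊕1⊕1 = 1
s4 (pos 4,5,6,7): 0⊕1⊕1⊕1 = 1
Syndrome s4…s1 = 111 → error at position 7.
Flip position 7: 0010111 → 0010110

0010110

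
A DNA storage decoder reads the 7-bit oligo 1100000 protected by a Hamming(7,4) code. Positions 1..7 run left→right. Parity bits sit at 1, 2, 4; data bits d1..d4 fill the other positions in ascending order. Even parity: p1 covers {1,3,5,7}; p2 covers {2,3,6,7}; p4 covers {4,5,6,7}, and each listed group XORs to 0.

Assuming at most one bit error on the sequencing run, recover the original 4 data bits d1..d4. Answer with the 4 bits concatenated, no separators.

1000

s1 (pos 1,3,5,7): 1⊕0⊕0⊕0 = 1
s2 (pos 2,3,6,7): 1⊕0⊕0⊕0 = 1
s4 (pos 4,5,6,7): 0⊕0⊕0⊕0 = 0
Syndrome s4…s1 = 011 → error at position 3.
Flip position 3: 1100000 → 1110000
Read data bits from positions 3,5,6,7: 1000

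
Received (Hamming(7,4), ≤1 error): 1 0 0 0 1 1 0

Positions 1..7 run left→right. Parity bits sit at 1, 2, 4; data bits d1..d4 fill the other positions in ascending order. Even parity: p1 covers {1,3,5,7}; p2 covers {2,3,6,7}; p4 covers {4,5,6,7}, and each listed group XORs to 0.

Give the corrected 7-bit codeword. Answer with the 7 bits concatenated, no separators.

1100110

s1 (pos 1,3,5,7): 1⊕0⊕1⊕0 = 0
s2 (pos 2,3,6,7): 0⊕0⊕1⊕0 = 1
s4 (pos 4,5,6,7): 0⊕1⊕1⊕0 = 0
Syndrome s4…s1 = 010 → error at position 2.
Flip position 2: 1000110 → 1100110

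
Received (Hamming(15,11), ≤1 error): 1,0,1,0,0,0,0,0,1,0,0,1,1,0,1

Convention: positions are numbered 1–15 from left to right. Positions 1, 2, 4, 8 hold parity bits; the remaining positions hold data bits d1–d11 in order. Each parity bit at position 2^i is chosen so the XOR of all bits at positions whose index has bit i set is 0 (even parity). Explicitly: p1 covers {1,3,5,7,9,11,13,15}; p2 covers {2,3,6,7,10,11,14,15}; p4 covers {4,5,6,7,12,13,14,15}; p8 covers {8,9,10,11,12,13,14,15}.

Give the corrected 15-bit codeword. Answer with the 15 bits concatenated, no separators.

s1 (pos 1,3,5,7,9,11,13,15): 1⊕1⊕0⊕0⊕1⊕0⊕1⊕1 = 1
s2 (pos 2,3,6,7,10,11,14,15): 0⊕1⊕0⊕0⊕0⊕0⊕0⊕1 = 0
s4 (pos 4,5,6,7,12,13,14,15): 0⊕0⊕0⊕0⊕1⊕1⊕0⊕1 = 1
s8 (pos 8,9,10,11,12,13,14,15): 0⊕1⊕0⊕0⊕1⊕1⊕0⊕1 = 0
Syndrome s8…s1 = 0101 → error at position 5.
Flip position 5: 101000001001101 → 101010001001101

101010001001101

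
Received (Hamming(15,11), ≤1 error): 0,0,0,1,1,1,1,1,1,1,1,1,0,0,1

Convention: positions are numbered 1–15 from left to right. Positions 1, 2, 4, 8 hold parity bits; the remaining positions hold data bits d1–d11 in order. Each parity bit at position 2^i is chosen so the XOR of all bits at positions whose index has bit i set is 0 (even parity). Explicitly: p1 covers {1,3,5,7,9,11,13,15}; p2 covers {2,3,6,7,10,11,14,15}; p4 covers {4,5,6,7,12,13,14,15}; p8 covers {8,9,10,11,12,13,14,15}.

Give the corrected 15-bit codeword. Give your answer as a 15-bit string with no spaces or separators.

001111111111001

s1 (pos 1,3,5,7,9,11,13,15): 0⊕0⊕1⊕1⊕1⊕1⊕0⊕1 = 1
s2 (pos 2,3,6,7,10,11,14,15): 0⊕0⊕1⊕1⊕1⊕1⊕0⊕1 = 1
s4 (pos 4,5,6,7,12,13,14,15): 1⊕1⊕1⊕1⊕1⊕0⊕0⊕1 = 0
s8 (pos 8,9,10,11,12,13,14,15): 1⊕1⊕1⊕1⊕1⊕0⊕0⊕1 = 0
Syndrome s8…s1 = 0011 → error at position 3.
Flip position 3: 000111111111001 → 001111111111001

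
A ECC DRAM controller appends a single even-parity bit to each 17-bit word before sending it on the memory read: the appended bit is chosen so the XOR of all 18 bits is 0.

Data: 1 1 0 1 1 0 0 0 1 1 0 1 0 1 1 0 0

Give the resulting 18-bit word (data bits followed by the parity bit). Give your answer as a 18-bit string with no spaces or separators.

XOR of the 17 data bits: 1⊕1⊕0⊕1⊕1⊕0⊕0⊕0⊕1⊕1⊕0⊕1⊕0⊕1⊕1⊕0⊕0 = 1
Parity bit = 1 (so all 18 bits XOR to 0).

110110001101011001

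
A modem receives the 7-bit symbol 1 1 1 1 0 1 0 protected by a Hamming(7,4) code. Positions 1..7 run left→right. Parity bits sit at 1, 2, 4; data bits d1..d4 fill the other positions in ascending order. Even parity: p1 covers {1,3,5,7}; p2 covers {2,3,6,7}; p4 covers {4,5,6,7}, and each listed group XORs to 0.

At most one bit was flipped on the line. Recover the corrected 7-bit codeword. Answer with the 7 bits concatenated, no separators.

1011010

s1 (pos 1,3,5,7): 1⊕1⊕0⊕0 = 0
s2 (pos 2,3,6,7): 1⊕1⊕1⊕0 = 1
s4 (pos 4,5,6,7): 1⊕0⊕1⊕0 = 0
Syndrome s4…s1 = 010 → error at position 2.
Flip position 2: 1111010 → 1011010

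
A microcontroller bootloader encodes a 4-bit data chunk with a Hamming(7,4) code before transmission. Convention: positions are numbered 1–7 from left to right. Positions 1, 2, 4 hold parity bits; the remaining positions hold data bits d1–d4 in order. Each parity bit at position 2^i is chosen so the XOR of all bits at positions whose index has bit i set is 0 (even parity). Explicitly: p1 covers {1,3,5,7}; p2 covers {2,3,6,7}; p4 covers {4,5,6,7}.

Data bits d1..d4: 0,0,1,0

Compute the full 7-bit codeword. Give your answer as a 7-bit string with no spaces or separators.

0101010

Place data at non-parity positions: p1 p2 0 p4 0 1 0
p1 (pos 1,3,5,7): XOR of data positions = 0⊕0⊕0 = 0
p2 (pos 2,3,6,7): XOR of data positions = 0⊕1⊕0 = 1
p4 (pos 4,5,6,7): XOR of data positions = 0⊕1⊕0 = 1
Codeword: 0101010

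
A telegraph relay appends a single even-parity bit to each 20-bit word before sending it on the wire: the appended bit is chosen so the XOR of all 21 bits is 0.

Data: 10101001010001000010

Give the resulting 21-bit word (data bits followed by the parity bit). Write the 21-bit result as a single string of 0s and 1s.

XOR of the 20 data bits: 1⊕0⊕1⊕0⊕1⊕0⊕0⊕1⊕0⊕1⊕0⊕0⊕0⊕1⊕0⊕0⊕0⊕0⊕1⊕0 = 1
Parity bit = 1 (so all 21 bits XOR to 0).

101010010100010000101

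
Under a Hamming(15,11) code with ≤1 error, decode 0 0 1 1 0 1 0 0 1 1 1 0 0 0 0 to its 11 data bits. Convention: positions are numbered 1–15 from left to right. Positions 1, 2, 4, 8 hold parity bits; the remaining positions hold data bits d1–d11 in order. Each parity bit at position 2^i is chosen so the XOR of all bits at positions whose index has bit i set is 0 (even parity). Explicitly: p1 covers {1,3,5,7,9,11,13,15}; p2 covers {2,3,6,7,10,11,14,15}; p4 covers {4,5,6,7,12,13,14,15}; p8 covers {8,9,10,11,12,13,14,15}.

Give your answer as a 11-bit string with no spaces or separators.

10100110000

s1 (pos 1,3,5,7,9,11,13,15): 0⊕1⊕0⊕0⊕1⊕1⊕0⊕0 = 1
s2 (pos 2,3,6,7,10,11,14,15): 0⊕1⊕1⊕0⊕1⊕1⊕0⊕0 = 0
s4 (pos 4,5,6,7,12,13,14,15): 1⊕0⊕1⊕0⊕0⊕0⊕0⊕0 = 0
s8 (pos 8,9,10,11,12,13,14,15): 0⊕1⊕1⊕1⊕0⊕0⊕0⊕0 = 1
Syndrome s8…s1 = 1001 → error at position 9.
Flip position 9: 001101001110000 → 001101000110000
Read data bits from positions 3,5,6,7,9,10,11,12,13,14,15: 10100110000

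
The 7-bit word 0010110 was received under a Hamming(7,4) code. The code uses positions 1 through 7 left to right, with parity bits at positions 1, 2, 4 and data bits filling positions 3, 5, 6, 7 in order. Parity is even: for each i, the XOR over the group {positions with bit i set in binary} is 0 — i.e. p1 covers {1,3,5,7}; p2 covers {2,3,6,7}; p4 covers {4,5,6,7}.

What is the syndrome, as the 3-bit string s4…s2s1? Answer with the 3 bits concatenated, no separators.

000

s1 (pos 1,3,5,7): 0⊕1⊕1⊕0 = 0
s2 (pos 2,3,6,7): 0⊕1⊕1⊕0 = 0
s4 (pos 4,5,6,7): 0⊕1⊕1⊕0 = 0
Syndrome s4…s1 = 000 → no error.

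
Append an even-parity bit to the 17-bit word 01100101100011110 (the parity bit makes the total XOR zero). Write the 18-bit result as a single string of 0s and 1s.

XOR of the 17 data bits: 0⊕1⊕1⊕0⊕0⊕1⊕0⊕1⊕1⊕0⊕0⊕0⊕1⊕1⊕1⊕1⊕0 = 1
Parity bit = 1 (so all 18 bits XOR to 0).

011001011000111101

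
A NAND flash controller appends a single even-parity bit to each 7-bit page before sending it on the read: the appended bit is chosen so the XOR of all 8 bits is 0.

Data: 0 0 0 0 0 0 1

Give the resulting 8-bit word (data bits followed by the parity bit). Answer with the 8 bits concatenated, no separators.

XOR of the 7 data bits: 0⊕0⊕0⊕0⊕0⊕0⊕1 = 1
Parity bit = 1 (so all 8 bits XOR to 0).

00000011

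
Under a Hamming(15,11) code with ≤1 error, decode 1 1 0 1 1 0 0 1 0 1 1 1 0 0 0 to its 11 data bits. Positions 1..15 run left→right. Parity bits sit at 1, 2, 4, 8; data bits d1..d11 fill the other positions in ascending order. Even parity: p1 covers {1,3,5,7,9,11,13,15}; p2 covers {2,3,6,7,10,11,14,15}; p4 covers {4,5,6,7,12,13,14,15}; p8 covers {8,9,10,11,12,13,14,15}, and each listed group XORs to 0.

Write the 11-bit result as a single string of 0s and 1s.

s1 (pos 1,3,5,7,9,11,13,15): 1⊕0⊕1⊕0⊕0⊕1⊕0⊕0 = 1
s2 (pos 2,3,6,7,10,11,14,15): 1⊕0⊕0⊕0⊕1⊕1⊕0⊕0 = 1
s4 (pos 4,5,6,7,12,13,14,15): 1⊕1⊕0⊕0⊕1⊕0⊕0⊕0 = 1
s8 (pos 8,9,10,11,12,13,14,15): 1⊕0⊕1⊕1⊕1⊕0⊕0⊕0 = 0
Syndrome s8…s1 = 0111 → error at position 7.
Flip position 7: 110110010111000 → 110110110111000
Read data bits from positions 3,5,6,7,9,10,11,12,13,14,15: 01010111000

01010111000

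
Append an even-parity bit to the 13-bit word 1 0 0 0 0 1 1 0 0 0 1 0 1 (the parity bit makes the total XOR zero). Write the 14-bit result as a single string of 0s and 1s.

10000110001011

XOR of the 13 data bits: 1⊕0⊕0⊕0⊕0⊕1⊕1⊕0⊕0⊕0⊕1⊕0⊕1 = 1
Parity bit = 1 (so all 14 bits XOR to 0).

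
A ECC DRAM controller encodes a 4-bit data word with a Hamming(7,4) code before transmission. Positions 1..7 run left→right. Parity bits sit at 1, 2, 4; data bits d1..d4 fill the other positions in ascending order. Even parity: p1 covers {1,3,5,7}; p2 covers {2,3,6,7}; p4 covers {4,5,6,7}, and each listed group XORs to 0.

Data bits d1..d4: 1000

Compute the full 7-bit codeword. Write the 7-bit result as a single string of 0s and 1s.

1110000

Place data at non-parity positions: p1 p2 1 p4 0 0 0
p1 (pos 1,3,5,7): XOR of data positions = 1⊕0⊕0 = 1
p2 (pos 2,3,6,7): XOR of data positions = 1⊕0⊕0 = 1
p4 (pos 4,5,6,7): XOR of data positions = 0⊕0⊕0 = 0
Codeword: 1110000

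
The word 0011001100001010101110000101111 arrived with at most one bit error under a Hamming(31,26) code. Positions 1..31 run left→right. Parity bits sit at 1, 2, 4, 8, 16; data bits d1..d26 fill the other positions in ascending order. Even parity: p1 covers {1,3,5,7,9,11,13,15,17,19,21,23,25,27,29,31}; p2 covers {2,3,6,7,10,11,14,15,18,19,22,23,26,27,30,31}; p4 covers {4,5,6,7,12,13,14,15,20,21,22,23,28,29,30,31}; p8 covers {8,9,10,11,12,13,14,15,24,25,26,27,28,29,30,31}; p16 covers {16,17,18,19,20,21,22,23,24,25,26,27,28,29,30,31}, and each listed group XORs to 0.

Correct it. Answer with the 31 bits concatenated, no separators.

s1 (pos 1,3,5,7,9,11,13,15,17,19,21,23,25,27,29,31): 0⊕1⊕0⊕1⊕0⊕0⊕1⊕1⊕1⊕1⊕1⊕0⊕0⊕0⊕1⊕1 = 1
s2 (pos 2,3,6,7,10,11,14,15,18,19,22,23,26,27,30,31): 0⊕1⊕0⊕1⊕0⊕0⊕0⊕1⊕0⊕1⊕0⊕0⊕1⊕0⊕1⊕1 = 1
s4 (pos 4,5,6,7,12,13,14,15,20,21,22,23,28,29,30,31): 1⊕0⊕0⊕1⊕0⊕1⊕0⊕1⊕1⊕1⊕0⊕0⊕1⊕1⊕1⊕1 = 0
s8 (pos 8,9,10,11,12,13,14,15,24,25,26,27,28,29,30,31): 1⊕0⊕0⊕0⊕0⊕1⊕0⊕1⊕0⊕0⊕1⊕0⊕1⊕1⊕1⊕1 = 0
s16 (pos 16,17,18,19,20,21,22,23,24,25,26,27,28,29,30,31): 0⊕1⊕0⊕1⊕1⊕1⊕0⊕0⊕0⊕0⊕1⊕0⊕1⊕1⊕1⊕1 = 1
Syndrome s16…s1 = 10011 → error at position 19.
Flip position 19: 0011001100001010101110000101111 → 0011001100001010100110000101111

0011001100001010100110000101111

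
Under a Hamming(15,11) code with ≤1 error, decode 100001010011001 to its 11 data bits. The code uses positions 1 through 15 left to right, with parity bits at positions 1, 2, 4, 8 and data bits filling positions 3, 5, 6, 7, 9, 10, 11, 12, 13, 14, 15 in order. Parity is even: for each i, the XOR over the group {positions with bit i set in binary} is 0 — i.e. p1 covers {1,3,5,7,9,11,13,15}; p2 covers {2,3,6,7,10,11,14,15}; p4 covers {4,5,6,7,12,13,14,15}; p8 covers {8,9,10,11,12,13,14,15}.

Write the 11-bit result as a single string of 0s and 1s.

00110011001

s1 (pos 1,3,5,7,9,11,13,15): 1⊕0⊕0⊕0⊕0⊕1⊕0⊕1 = 1
s2 (pos 2,3,6,7,10,11,14,15): 0⊕0⊕1⊕0⊕0⊕1⊕0⊕1 = 1
s4 (pos 4,5,6,7,12,13,14,15): 0⊕0⊕1⊕0⊕1⊕0⊕0⊕1 = 1
s8 (pos 8,9,10,11,12,13,14,15): 1⊕0⊕0⊕1⊕1⊕0⊕0⊕1 = 0
Syndrome s8…s1 = 0111 → error at position 7.
Flip position 7: 100001010011001 → 100001110011001
Read data bits from positions 3,5,6,7,9,10,11,12,13,14,15: 00110011001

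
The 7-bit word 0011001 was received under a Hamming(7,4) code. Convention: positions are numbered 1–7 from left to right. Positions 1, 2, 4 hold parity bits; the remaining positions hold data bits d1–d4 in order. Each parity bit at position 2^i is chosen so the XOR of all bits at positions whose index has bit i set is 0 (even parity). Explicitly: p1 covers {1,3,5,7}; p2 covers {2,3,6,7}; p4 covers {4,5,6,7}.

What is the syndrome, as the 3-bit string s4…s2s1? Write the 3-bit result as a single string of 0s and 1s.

000

s1 (pos 1,3,5,7): 0⊕1⊕0⊕1 = 0
s2 (pos 2,3,6,7): 0⊕1⊕0⊕1 = 0
s4 (pos 4,5,6,7): 1⊕0⊕0⊕1 = 0
Syndrome s4…s1 = 000 → no error.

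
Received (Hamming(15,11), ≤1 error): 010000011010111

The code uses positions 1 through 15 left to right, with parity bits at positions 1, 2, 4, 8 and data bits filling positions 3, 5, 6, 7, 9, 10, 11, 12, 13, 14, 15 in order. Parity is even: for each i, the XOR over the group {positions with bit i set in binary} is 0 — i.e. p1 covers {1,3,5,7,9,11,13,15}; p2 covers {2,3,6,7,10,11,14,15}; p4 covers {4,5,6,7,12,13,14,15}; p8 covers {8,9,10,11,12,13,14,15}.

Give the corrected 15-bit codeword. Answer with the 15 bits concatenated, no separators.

010100011010111

s1 (pos 1,3,5,7,9,11,13,15): 0⊕0⊕0⊕0⊕1⊕1⊕1⊕1 = 0
s2 (pos 2,3,6,7,10,11,14,15): 1⊕0⊕0⊕0⊕0⊕1⊕1⊕1 = 0
s4 (pos 4,5,6,7,12,13,14,15): 0⊕0⊕0⊕0⊕0⊕1⊕1⊕1 = 1
s8 (pos 8,9,10,11,12,13,14,15): 1⊕1⊕0⊕1⊕0⊕1⊕1⊕1 = 0
Syndrome s8…s1 = 0100 → error at position 4.
Flip position 4: 010000011010111 → 010100011010111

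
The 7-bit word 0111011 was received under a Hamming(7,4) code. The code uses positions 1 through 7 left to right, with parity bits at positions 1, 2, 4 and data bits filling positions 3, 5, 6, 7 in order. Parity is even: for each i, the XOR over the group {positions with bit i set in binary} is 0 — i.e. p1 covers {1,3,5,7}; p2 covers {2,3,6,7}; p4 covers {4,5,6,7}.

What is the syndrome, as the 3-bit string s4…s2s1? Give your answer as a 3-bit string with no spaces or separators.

100

s1 (pos 1,3,5,7): 0⊕1⊕0⊕1 = 0
s2 (pos 2,3,6,7): 1⊕1⊕1⊕1 = 0
s4 (pos 4,5,6,7): 1⊕0⊕1⊕1 = 1
Syndrome s4…s1 = 100 → error at position 4.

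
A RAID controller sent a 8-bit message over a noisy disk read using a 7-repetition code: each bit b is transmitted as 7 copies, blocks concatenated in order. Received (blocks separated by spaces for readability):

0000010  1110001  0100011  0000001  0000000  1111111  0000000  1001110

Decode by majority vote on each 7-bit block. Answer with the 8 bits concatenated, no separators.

Block 1 (0000010): 1 one → 0
Block 2 (1110001): 4 ones → 1
Block 3 (0100011): 3 ones → 0
Block 4 (0000001): 1 one → 0
Block 5 (0000000): 0 ones → 0
Block 6 (1111111): 7 ones → 1
Block 7 (0000000): 0 ones → 0
Block 8 (1001110): 4 ones → 1

01000101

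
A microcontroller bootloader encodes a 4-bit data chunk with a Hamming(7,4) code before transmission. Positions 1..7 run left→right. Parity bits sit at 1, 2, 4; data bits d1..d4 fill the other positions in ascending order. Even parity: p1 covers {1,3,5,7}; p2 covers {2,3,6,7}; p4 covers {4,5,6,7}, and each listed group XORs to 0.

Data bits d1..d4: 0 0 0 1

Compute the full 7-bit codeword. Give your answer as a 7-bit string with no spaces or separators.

1101001

Place data at non-parity positions: p1 p2 0 p4 0 0 1
p1 (pos 1,3,5,7): XOR of data positions = 0⊕0⊕1 = 1
p2 (pos 2,3,6,7): XOR of data positions = 0⊕0⊕1 = 1
p4 (pos 4,5,6,7): XOR of data positions = 0⊕0⊕1 = 1
Codeword: 1101001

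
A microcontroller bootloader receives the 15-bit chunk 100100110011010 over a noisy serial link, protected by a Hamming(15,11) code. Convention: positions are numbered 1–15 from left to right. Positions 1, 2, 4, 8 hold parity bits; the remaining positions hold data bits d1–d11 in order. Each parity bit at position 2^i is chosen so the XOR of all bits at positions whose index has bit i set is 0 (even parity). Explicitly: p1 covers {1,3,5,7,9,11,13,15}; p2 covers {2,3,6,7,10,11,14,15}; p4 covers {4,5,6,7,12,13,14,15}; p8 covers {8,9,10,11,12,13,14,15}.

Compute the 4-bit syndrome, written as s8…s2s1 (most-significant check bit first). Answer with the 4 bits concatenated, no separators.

s1 (pos 1,3,5,7,9,11,13,15): 1⊕0⊕0⊕1⊕0⊕1⊕0⊕0 = 1
s2 (pos 2,3,6,7,10,11,14,15): 0⊕0⊕0⊕1⊕0⊕1⊕1⊕0 = 1
s4 (pos 4,5,6,7,12,13,14,15): 1⊕0⊕0⊕1⊕1⊕0⊕1⊕0 = 0
s8 (pos 8,9,10,11,12,13,14,15): 1⊕0⊕0⊕1⊕1⊕0⊕1⊕0 = 0
Syndrome s8…s1 = 0011 → error at position 3.

0011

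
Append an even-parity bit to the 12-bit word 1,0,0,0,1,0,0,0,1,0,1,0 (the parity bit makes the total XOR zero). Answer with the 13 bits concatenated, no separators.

XOR of the 12 data bits: 1⊕0⊕0⊕0⊕1⊕0⊕0⊕0⊕1⊕0⊕1⊕0 = 0
Parity bit = 0 (so all 13 bits XOR to 0).

1000100010100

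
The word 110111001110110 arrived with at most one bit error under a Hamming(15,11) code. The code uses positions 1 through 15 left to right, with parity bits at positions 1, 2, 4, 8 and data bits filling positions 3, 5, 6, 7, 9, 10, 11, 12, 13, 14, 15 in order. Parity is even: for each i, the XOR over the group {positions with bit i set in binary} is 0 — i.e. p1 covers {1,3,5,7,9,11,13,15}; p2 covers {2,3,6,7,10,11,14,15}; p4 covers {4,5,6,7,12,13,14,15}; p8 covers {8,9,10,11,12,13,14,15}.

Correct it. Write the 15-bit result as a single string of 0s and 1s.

110111001110111

s1 (pos 1,3,5,7,9,11,13,15): 1⊕0⊕1⊕0⊕1⊕1⊕1⊕0 = 1
s2 (pos 2,3,6,7,10,11,14,15): 1⊕0⊕1⊕0⊕1⊕1⊕1⊕0 = 1
s4 (pos 4,5,6,7,12,13,14,15): 1⊕1⊕1⊕0⊕0⊕1⊕1⊕0 = 1
s8 (pos 8,9,10,11,12,13,14,15): 0⊕1⊕1⊕1⊕0⊕1⊕1⊕0 = 1
Syndrome s8…s1 = 1111 → error at position 15.
Flip position 15: 110111001110110 → 110111001110111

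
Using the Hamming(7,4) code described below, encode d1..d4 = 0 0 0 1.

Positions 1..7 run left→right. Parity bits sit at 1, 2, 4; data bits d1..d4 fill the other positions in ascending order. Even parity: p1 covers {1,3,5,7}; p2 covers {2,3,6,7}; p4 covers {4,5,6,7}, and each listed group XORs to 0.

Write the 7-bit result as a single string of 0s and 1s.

1101001

Place data at non-parity positions: p1 p2 0 p4 0 0 1
p1 (pos 1,3,5,7): XOR of data positions = 0⊕0⊕1 = 1
p2 (pos 2,3,6,7): XOR of data positions = 0⊕0⊕1 = 1
p4 (pos 4,5,6,7): XOR of data positions = 0⊕0⊕1 = 1
Codeword: 1101001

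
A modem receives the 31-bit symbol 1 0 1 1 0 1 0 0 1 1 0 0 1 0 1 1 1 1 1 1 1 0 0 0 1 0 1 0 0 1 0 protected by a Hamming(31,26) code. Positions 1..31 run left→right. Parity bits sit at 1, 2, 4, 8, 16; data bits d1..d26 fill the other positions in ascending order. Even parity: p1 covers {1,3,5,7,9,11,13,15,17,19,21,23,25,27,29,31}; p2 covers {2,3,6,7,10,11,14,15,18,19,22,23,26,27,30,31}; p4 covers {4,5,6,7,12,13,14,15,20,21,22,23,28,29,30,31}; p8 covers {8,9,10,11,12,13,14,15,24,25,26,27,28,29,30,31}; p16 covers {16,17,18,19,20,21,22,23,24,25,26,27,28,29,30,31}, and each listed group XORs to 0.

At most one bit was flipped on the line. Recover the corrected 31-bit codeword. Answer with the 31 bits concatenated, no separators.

1011010011001011111110001011010

s1 (pos 1,3,5,7,9,11,13,15,17,19,21,23,25,27,29,31): 1⊕1⊕0⊕0⊕1⊕0⊕1⊕1⊕1⊕1⊕1⊕0⊕1⊕1⊕0⊕0 = 0
s2 (pos 2,3,6,7,10,11,14,15,18,19,22,23,26,27,30,31): 0⊕1⊕1⊕0⊕1⊕0⊕0⊕1⊕1⊕1⊕0⊕0⊕0⊕1⊕1⊕0 = 0
s4 (pos 4,5,6,7,12,13,14,15,20,21,22,23,28,29,30,31): 1⊕0⊕1⊕0⊕0⊕1⊕0⊕1⊕1⊕1⊕0⊕0⊕0⊕0⊕1⊕0 = 1
s8 (pos 8,9,10,11,12,13,14,15,24,25,26,27,28,29,30,31): 0⊕1⊕1⊕0⊕0⊕1⊕0⊕1⊕0⊕1⊕0⊕1⊕0⊕0⊕1⊕0 = 1
s16 (pos 16,17,18,19,20,21,22,23,24,25,26,27,28,29,30,31): 1⊕1⊕1⊕1⊕1⊕1⊕0⊕0⊕0⊕1⊕0⊕1⊕0⊕0⊕1⊕0 = 1
Syndrome s16…s1 = 11100 → error at position 28.
Flip position 28: 1011010011001011111110001010010 → 1011010011001011111110001011010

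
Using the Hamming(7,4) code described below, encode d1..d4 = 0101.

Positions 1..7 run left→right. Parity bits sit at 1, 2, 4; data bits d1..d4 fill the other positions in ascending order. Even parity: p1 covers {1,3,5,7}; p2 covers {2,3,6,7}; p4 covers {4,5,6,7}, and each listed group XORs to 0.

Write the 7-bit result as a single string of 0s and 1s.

0100101

Place data at non-parity positions: p1 p2 0 p4 1 0 1
p1 (pos 1,3,5,7): XOR of data positions = 0⊕1⊕1 = 0
p2 (pos 2,3,6,7): XOR of data positions = 0⊕0⊕1 = 1
p4 (pos 4,5,6,7): XOR of data positions = 1⊕0⊕1 = 0
Codeword: 0100101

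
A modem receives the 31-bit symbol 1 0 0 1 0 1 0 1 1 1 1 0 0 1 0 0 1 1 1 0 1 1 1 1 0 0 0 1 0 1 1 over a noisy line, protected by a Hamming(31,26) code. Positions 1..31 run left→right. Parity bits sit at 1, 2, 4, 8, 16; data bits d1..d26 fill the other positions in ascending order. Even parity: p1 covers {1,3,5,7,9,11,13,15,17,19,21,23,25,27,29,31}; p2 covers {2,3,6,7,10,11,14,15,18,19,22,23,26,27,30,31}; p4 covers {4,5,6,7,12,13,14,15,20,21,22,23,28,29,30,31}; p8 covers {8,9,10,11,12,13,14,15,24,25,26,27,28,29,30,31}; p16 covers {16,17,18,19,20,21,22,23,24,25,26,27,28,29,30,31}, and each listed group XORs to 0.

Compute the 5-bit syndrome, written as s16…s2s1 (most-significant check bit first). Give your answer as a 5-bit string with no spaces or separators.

01100

s1 (pos 1,3,5,7,9,11,13,15,17,19,21,23,25,27,29,31): 1⊕0⊕0⊕0⊕1⊕1⊕0⊕0⊕1⊕1⊕1⊕1⊕0⊕0⊕0⊕1 = 0
s2 (pos 2,3,6,7,10,11,14,15,18,19,22,23,26,27,30,31): 0⊕0⊕1⊕0⊕1⊕1⊕1⊕0⊕1⊕1⊕1⊕1⊕0⊕0⊕1⊕1 = 0
s4 (pos 4,5,6,7,12,13,14,15,20,21,22,23,28,29,30,31): 1⊕0⊕1⊕0⊕0⊕0⊕1⊕0⊕0⊕1⊕1⊕1⊕1⊕0⊕1⊕1 = 1
s8 (pos 8,9,10,11,12,13,14,15,24,25,26,27,28,29,30,31): 1⊕1⊕1⊕1⊕0⊕0⊕1⊕0⊕1⊕0⊕0⊕0⊕1⊕0⊕1⊕1 = 1
s16 (pos 16,17,18,19,20,21,22,23,24,25,26,27,28,29,30,31): 0⊕1⊕1⊕1⊕0⊕1⊕1⊕1⊕1⊕0⊕0⊕0⊕1⊕0⊕1⊕1 = 0
Syndrome s16…s1 = 01100 → error at position 12.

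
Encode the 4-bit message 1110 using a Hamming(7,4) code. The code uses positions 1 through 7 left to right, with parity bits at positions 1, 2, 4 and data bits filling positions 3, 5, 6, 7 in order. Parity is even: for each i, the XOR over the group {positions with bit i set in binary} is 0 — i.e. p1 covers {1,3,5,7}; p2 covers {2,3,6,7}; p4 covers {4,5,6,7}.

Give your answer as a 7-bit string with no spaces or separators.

Place data at non-parity positions: p1 p2 1 p4 1 1 0
p1 (pos 1,3,5,7): XOR of data positions = 1⊕1⊕0 = 0
p2 (pos 2,3,6,7): XOR of data positions = 1⊕1⊕0 = 0
p4 (pos 4,5,6,7): XOR of data positions = 1⊕1⊕0 = 0
Codeword: 0010110

0010110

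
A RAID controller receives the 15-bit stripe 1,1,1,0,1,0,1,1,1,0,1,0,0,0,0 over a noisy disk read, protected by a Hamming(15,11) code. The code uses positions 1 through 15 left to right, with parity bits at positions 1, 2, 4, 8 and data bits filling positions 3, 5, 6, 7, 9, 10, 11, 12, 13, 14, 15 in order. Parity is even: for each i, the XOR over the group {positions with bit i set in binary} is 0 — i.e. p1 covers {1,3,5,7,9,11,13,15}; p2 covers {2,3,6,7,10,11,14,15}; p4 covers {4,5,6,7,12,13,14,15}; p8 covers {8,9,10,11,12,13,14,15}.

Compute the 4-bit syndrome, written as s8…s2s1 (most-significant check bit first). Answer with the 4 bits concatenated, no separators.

s1 (pos 1,3,5,7,9,11,13,15): 1⊕1⊕1⊕1⊕1⊕1⊕0⊕0 = 0
s2 (pos 2,3,6,7,10,11,14,15): 1⊕1⊕0⊕1⊕0⊕1⊕0⊕0 = 0
s4 (pos 4,5,6,7,12,13,14,15): 0⊕1⊕0⊕1⊕0⊕0⊕0⊕0 = 0
s8 (pos 8,9,10,11,12,13,14,15): 1⊕1⊕0⊕1⊕0⊕0⊕0⊕0 = 1
Syndrome s8…s1 = 1000 → error at position 8.

1000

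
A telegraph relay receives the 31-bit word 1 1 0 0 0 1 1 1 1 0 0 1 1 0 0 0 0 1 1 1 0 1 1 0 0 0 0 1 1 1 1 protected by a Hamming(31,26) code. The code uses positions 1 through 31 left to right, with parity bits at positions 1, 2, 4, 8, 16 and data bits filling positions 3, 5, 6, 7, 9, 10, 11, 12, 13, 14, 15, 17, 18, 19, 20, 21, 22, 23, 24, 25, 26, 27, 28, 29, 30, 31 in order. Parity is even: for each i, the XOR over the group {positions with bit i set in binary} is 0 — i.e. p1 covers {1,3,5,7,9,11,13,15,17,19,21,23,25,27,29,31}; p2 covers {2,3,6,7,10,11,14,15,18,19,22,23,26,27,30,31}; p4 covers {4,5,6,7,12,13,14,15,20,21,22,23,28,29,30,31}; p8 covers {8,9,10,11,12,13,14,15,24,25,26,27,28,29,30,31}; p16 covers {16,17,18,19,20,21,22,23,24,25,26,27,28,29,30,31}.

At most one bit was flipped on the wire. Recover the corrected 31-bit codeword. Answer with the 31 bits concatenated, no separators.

1100011110011000011100100001111

s1 (pos 1,3,5,7,9,11,13,15,17,19,21,23,25,27,29,31): 1⊕0⊕0⊕1⊕1⊕0⊕1⊕0⊕0⊕1⊕0⊕1⊕0⊕0⊕1⊕1 = 0
s2 (pos 2,3,6,7,10,11,14,15,18,19,22,23,26,27,30,31): 1⊕0⊕1⊕1⊕0⊕0⊕0⊕0⊕1⊕1⊕1⊕1⊕0⊕0⊕1⊕1 = 1
s4 (pos 4,5,6,7,12,13,14,15,20,21,22,23,28,29,30,31): 0⊕0⊕1⊕1⊕1⊕1⊕0⊕0⊕1⊕0⊕1⊕1⊕1⊕1⊕1⊕1 = 1
s8 (pos 8,9,10,11,12,13,14,15,24,25,26,27,28,29,30,31): 1⊕1⊕0⊕0⊕1⊕1⊕0⊕0⊕0⊕0⊕0⊕0⊕1⊕1⊕1⊕1 = 0
s16 (pos 16,17,18,19,20,21,22,23,24,25,26,27,28,29,30,31): 0⊕0⊕1⊕1⊕1⊕0⊕1⊕1⊕0⊕0⊕0⊕0⊕1⊕1⊕1⊕1 = 1
Syndrome s16…s1 = 10110 → error at position 22.
Flip position 22: 1100011110011000011101100001111 → 1100011110011000011100100001111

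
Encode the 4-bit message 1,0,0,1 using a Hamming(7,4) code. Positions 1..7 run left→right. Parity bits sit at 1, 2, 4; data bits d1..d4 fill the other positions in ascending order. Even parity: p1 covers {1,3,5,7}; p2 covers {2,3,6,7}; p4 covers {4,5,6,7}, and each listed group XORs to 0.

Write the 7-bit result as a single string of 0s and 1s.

0011001

Place data at non-parity positions: p1 p2 1 p4 0 0 1
p1 (pos 1,3,5,7): XOR of data positions = 1⊕0⊕1 = 0
p2 (pos 2,3,6,7): XOR of data positions = 1⊕0⊕1 = 0
p4 (pos 4,5,6,7): XOR of data positions = 0⊕0⊕1 = 1
Codeword: 0011001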